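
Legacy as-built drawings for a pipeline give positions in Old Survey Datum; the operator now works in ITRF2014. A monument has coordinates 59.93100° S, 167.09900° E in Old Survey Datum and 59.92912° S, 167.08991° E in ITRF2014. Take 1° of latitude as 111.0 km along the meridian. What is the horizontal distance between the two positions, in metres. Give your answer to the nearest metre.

Δφ = -59.92912° − -59.93100° = +0.00188°; Δλ = 167.08991° − 167.09900° = -0.00909°.
ΔN = Δφ × 111000 = 208.7 m; ΔE = Δλ × 111000 × cos(-59.93100°) = -0.00909 × 111000 × 0.501043 = -505.5 m.
Distance = √(ΔE² + ΔN²) = √((-505.5)² + 208.7²) = 546.9 m.

547 m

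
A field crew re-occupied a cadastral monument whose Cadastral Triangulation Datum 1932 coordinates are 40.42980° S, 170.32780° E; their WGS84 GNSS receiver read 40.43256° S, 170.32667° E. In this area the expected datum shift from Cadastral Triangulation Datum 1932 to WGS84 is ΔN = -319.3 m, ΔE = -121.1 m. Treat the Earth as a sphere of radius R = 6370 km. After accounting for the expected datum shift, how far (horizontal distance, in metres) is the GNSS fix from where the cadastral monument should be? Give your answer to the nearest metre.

Observed coordinate differences: Δφ = -0.00276°, Δλ = -0.00113°.
Converting to metres (1° lat = 111177 m, cos φ = 0.761201): observed ΔN = -306.8 m, observed ΔE = -95.6 m.
Subtracting the expected shift leaves a residual of -306.8 − (-319.3) = 12.5 m north and -95.6 − (-121.1) = 25.5 m east.
Residual distance = √(12.5² + 25.5²) = 28.3 m.

28 m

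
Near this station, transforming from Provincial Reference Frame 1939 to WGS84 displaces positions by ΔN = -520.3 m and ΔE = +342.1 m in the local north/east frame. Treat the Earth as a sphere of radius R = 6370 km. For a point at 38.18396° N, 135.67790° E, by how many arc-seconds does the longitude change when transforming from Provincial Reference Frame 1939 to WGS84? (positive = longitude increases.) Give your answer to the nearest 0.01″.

Δλ = 14.09″

At latitude 38.18396°, cos φ = 0.786030.
One radian of longitude at latitude φ spans R cos φ, so Δλ = ΔE / (R cos φ) = 342.1 / (6370000 × 0.786030) = 6.8324e-05 rad = 14.093″.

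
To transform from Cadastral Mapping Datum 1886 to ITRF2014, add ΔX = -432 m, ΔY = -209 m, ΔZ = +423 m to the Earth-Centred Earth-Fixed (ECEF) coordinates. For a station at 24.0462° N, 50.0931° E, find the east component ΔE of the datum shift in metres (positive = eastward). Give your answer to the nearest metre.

The local east axis at (φ, λ) is (−sin λ, cos λ, 0), so ΔE = −sin(50.0931°)·(-432) + cos(50.0931°)·(-209) = 197.30 m.

ΔE = 197 m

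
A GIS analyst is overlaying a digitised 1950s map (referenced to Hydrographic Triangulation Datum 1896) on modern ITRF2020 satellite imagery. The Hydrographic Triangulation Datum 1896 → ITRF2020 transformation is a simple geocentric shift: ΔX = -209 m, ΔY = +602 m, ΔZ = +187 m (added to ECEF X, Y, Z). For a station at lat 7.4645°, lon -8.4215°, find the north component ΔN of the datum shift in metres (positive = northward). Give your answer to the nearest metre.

ΔN = 224 m

At φ = 7.4645°, λ = -8.4215°: sin φ = 0.129912, cos φ = 0.991526, sin λ = -0.146454, cos λ = 0.989217.
ΔN = −sin φ cos λ·ΔX − sin φ sin λ·ΔY + cos φ·ΔZ = −(0.129912)(0.989217)(-209) − (0.129912)(-0.146454)(602) + (0.991526)(187) = 223.73 m.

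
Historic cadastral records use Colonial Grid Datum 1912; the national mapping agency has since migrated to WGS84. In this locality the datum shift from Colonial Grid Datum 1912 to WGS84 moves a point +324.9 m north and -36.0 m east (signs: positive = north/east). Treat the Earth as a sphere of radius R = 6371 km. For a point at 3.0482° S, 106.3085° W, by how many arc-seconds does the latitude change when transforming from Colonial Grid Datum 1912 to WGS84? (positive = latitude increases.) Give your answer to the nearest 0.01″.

Δφ = 10.52″

On a sphere of radius R, 1 rad of latitude = R, so Δφ = ΔN / R = 324.9 / 6371000 = 5.0997e-05 rad = 10.519″.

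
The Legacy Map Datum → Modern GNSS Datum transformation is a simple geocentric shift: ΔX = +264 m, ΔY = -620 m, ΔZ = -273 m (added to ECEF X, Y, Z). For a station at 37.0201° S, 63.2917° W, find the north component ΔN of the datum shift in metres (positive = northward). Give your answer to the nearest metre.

ΔN = 187 m

The local north axis is (−sin φ cos λ, −sin φ sin λ, cos φ), giving ΔN = 71.441 + 333.470 − 217.970 = 186.94 m.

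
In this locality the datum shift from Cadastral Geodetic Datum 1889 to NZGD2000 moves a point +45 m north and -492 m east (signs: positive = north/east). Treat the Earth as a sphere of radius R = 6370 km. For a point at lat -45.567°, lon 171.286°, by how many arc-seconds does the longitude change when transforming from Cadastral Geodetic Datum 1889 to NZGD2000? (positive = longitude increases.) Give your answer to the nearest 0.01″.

At latitude -45.567°, cos φ = 0.700075.
One radian of longitude at latitude φ spans R cos φ, so Δλ = ΔE / (R cos φ) = -492.0 / (6370000 × 0.700075) = -1.1033e-04 rad = -22.757″.

Δλ = -22.76″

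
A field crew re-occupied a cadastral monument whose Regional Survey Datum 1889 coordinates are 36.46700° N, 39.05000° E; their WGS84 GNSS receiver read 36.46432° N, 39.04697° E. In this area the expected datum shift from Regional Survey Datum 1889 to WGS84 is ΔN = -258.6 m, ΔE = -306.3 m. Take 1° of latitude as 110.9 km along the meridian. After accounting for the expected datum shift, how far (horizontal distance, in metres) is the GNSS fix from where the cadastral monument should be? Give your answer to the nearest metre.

53 m

Observed coordinate differences: Δφ = -0.00268°, Δλ = -0.00303°.
Converting to metres (1° lat = 110900 m, cos φ = 0.804199): observed ΔN = -297.2 m, observed ΔE = -270.2 m.
Subtracting the expected shift leaves a residual of -297.2 − (-258.6) = -38.6 m north and -270.2 − (-306.3) = 36.1 m east.
Residual distance = √((-38.6)² + 36.1²) = 52.8 m.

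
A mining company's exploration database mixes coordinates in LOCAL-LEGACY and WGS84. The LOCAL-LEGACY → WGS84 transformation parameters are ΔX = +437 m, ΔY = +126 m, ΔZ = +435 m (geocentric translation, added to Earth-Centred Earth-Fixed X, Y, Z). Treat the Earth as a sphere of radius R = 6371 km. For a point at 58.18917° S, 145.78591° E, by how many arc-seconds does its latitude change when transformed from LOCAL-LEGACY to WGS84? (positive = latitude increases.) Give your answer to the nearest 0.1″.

Δφ = -0.6″

sin φ = -0.849793, cos φ = 0.527116, sin λ = 0.562287, cos λ = -0.826942.
North component: ΔN = −sin φ cos λ·ΔX − sin φ sin λ·ΔY + cos φ·ΔZ = −(-0.849793)(-0.826942)(437) − (-0.849793)(0.562287)(126) + (0.527116)(435) = -17.59 m.
1° of latitude spans πR/180 = 111195 m, so Δφ = -17.59 / 111195 × 3600 = -0.570″.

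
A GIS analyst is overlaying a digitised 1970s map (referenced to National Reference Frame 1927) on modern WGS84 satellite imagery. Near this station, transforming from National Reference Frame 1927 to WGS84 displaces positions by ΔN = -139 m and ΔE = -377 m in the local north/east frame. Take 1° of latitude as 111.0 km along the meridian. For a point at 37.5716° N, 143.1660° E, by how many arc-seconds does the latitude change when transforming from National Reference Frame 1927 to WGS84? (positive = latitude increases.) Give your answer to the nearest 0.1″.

Δφ = -4.5″

1° of latitude = 111.0 km, so Δφ = -139.0 / 111000 = -0.0012523° = -4.508″.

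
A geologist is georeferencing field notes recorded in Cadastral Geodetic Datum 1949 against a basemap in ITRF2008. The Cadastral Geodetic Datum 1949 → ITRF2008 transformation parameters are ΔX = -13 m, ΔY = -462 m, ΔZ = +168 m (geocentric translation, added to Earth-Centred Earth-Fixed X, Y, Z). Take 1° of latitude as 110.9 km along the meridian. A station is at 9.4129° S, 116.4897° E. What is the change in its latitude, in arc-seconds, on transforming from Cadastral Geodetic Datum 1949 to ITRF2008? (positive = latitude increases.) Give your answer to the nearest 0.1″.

Δφ = 3.2″

sin φ = -0.163548, cos φ = 0.986535, sin λ = 0.895015, cos λ = -0.446037.
North component: ΔN = −sin φ cos λ·ΔX − sin φ sin λ·ΔY + cos φ·ΔZ = −(-0.163548)(-0.446037)(-13) − (-0.163548)(0.895015)(-462) + (0.986535)(168) = 99.06 m.
1° of latitude spans 110900 m, so Δφ = 99.06 / 110900 × 3600 = 3.216″.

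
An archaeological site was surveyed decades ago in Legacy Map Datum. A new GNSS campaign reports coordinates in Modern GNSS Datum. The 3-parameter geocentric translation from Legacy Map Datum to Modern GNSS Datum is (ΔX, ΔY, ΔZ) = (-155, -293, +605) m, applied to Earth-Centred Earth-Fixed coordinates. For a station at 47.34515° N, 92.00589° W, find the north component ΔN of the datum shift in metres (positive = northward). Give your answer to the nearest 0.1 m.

At φ = 47.34515°, λ = -92.00589°: sin φ = 0.735449, cos φ = 0.677580, sin λ = -0.999387, cos λ = -0.035002.
ΔN = −sin φ cos λ·ΔX − sin φ sin λ·ΔY + cos φ·ΔZ = −(0.735449)(-0.035002)(-155) − (0.735449)(-0.999387)(-293) + (0.677580)(605) = 190.59 m.

ΔN = 190.6 m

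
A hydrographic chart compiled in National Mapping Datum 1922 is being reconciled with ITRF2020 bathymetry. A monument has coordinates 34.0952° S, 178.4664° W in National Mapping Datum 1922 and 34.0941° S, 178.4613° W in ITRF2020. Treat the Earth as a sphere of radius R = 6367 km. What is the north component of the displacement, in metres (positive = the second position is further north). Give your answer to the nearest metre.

ΔN = 122 m

Δφ = -34.0941° − -34.0952° = +0.0011°; Δλ = -178.4613° − -178.4664° = +0.0051°.
1° along a meridian = πR/180 = 111125 m.
ΔN = Δφ × 111125 = 122.2 m; ΔE = Δλ × 111125 × cos(-34.0952°) = +0.0051 × 111125 × 0.828107 = 469.3 m.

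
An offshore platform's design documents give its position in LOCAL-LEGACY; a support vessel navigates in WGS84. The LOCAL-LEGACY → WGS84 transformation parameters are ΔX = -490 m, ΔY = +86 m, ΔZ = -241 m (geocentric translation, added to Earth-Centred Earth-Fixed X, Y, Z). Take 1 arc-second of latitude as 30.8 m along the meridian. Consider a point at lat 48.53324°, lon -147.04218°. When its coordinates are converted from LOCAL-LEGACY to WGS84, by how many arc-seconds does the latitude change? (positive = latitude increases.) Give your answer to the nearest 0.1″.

Δφ = -14.0″

sin φ = 0.749340, cos φ = 0.662185, sin λ = -0.544021, cos λ = -0.839071.
North component: ΔN = −sin φ cos λ·ΔX − sin φ sin λ·ΔY + cos φ·ΔZ = −(0.749340)(-0.839071)(-490) − (0.749340)(-0.544021)(86) + (0.662185)(-241) = -432.62 m.
1° of latitude spans 3600 × 30.80 = 110880 m, so Δφ = -432.62 / 110880 × 3600 = -14.046″.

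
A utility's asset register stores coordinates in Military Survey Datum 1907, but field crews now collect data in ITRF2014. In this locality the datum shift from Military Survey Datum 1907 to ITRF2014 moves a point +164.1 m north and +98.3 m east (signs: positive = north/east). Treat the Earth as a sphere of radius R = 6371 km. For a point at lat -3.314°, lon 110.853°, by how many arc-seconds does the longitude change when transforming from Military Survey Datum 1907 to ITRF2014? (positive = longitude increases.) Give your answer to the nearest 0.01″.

At latitude -3.314°, cos φ = 0.998328.
One radian of longitude at latitude φ spans R cos φ, so Δλ = ΔE / (R cos φ) = 98.3 / (6371000 × 0.998328) = 1.5455e-05 rad = 3.188″.

Δλ = 3.19″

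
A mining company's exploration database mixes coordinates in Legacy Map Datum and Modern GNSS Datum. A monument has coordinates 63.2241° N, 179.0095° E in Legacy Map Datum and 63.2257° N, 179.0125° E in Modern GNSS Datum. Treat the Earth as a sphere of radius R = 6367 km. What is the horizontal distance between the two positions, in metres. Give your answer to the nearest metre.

Δφ = 63.2257° − 63.2241° = +0.0016°; Δλ = 179.0125° − 179.0095° = +0.0030°.
1° along a meridian = πR/180 = 111125 m.
ΔN = Δφ × 111125 = 177.8 m; ΔE = Δλ × 111125 × cos(63.2241°) = +0.0030 × 111125 × 0.450502 = 150.2 m.
Distance = √(ΔE² + ΔN²) = √(150.2² + 177.8²) = 232.7 m.

233 m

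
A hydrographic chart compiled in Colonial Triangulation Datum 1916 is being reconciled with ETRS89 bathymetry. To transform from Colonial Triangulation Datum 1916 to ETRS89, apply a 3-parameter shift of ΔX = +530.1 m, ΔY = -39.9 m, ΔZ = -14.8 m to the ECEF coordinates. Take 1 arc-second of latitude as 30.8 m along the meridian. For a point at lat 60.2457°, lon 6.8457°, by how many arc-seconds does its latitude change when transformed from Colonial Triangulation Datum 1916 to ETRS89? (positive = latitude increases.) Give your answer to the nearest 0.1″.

Δφ = -14.9″

sin φ = 0.868162, cos φ = 0.496282, sin λ = 0.119196, cos λ = 0.992871.
North component: ΔN = −sin φ cos λ·ΔX − sin φ sin λ·ΔY + cos φ·ΔZ = −(0.868162)(0.992871)(530.1) − (0.868162)(0.119196)(-39.9) + (0.496282)(-14.8) = -460.15 m.
1° of latitude spans 3600 × 30.80 = 110880 m, so Δφ = -460.15 / 110880 × 3600 = -14.940″.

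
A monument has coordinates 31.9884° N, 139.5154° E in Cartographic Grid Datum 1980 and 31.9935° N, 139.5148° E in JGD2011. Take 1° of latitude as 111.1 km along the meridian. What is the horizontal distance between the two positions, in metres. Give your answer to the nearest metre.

569 m

Δφ = 31.9935° − 31.9884° = +0.0051°; Δλ = 139.5148° − 139.5154° = -0.0006°.
ΔN = Δφ × 111100 = 566.6 m; ΔE = Δλ × 111100 × cos(31.9884°) = -0.0006 × 111100 × 0.848155 = -56.5 m.
Distance = √(ΔE² + ΔN²) = √((-56.5)² + 566.6²) = 569.4 m.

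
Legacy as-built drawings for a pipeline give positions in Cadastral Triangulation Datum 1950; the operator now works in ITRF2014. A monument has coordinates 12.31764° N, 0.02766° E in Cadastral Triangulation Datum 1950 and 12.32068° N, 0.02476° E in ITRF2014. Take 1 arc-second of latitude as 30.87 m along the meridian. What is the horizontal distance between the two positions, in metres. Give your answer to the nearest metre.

Δφ = 12.32068° − 12.31764° = +0.00304°; Δλ = 0.02476° − 0.02766° = -0.00290°.
1° of latitude = 3600 × 30.87 = 111132 m.
ΔN = Δφ × 111132 = 337.8 m; ΔE = Δλ × 111132 × cos(12.31764°) = -0.00290 × 111132 × 0.976980 = -314.9 m.
Distance = √(ΔE² + ΔN²) = √((-314.9)² + 337.8²) = 461.8 m.

462 m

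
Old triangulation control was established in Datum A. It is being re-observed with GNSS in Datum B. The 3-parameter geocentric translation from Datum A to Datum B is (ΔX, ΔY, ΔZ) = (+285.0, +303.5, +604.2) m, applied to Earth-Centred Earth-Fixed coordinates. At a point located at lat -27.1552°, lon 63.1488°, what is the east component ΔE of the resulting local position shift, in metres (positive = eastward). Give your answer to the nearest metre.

ΔE = -117 m

The local east axis at (φ, λ) is (−sin λ, cos λ, 0), so ΔE = −sin(63.1488°)·285.0 + cos(63.1488°)·303.5 = -117.19 m.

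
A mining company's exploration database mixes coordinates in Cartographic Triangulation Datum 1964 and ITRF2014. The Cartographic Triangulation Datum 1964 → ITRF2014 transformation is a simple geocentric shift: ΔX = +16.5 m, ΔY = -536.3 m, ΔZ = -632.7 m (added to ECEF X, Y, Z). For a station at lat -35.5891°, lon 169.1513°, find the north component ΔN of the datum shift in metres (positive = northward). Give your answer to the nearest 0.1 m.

At φ = -35.5891°, λ = 169.1513°: sin φ = -0.581968, cos φ = 0.813211, sin λ = 0.188216, cos λ = -0.982128.
ΔN = −sin φ cos λ·ΔX − sin φ sin λ·ΔY + cos φ·ΔZ = −(-0.581968)(-0.982128)(16.5) − (-0.581968)(0.188216)(-536.3) + (0.813211)(-632.7) = -582.69 m.

ΔN = -582.7 m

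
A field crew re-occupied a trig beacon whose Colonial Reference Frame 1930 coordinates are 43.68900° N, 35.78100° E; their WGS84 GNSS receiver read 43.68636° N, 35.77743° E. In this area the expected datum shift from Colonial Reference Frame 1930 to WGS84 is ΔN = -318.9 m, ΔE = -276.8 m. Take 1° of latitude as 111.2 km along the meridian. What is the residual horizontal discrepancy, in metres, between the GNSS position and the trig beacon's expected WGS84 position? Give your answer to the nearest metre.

Observed coordinate differences: Δφ = -0.00264°, Δλ = -0.00357°.
Converting to metres (1° lat = 111200 m, cos φ = 0.723100): observed ΔN = -293.6 m, observed ΔE = -287.1 m.
Subtracting the expected shift leaves a residual of -293.6 − (-318.9) = 25.3 m north and -287.1 − (-276.8) = -10.3 m east.
Residual distance = √(25.3² + (-10.3)²) = 27.3 m.

27 m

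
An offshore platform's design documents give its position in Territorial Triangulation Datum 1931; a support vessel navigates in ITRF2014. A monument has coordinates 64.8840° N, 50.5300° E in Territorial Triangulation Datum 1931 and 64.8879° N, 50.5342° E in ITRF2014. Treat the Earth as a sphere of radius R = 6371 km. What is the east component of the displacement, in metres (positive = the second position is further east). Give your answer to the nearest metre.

ΔE = 198 m

Δφ = 64.8879° − 64.8840° = +0.0039°; Δλ = 50.5342° − 50.5300° = +0.0042°.
1° along a meridian = πR/180 = 111195 m.
ΔN = Δφ × 111195 = 433.7 m; ΔE = Δλ × 111195 × cos(64.8840°) = +0.0042 × 111195 × 0.424452 = 198.2 m.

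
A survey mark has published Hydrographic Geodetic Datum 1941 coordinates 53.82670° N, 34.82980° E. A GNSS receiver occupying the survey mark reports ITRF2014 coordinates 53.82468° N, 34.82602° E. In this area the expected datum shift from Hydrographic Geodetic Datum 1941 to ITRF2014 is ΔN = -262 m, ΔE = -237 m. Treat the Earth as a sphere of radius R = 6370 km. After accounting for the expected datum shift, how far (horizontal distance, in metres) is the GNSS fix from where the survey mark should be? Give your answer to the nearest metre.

39 m

Observed coordinate differences: Δφ = -0.00202°, Δλ = -0.00378°.
Converting to metres (1° lat = 111177 m, cos φ = 0.590230): observed ΔN = -224.6 m, observed ΔE = -248.0 m.
Subtracting the expected shift leaves a residual of -224.6 − (-262) = 37.4 m north and -248.0 − (-237) = -11.0 m east.
Residual distance = √(37.4² + (-11.0)²) = 39.0 m.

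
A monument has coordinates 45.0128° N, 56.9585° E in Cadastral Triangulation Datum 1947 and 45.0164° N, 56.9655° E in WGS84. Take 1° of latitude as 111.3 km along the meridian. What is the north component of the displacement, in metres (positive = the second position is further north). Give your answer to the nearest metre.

Δφ = 45.0164° − 45.0128° = +0.0036°; Δλ = 56.9655° − 56.9585° = +0.0070°.
ΔN = Δφ × 111300 = 400.7 m; ΔE = Δλ × 111300 × cos(45.0128°) = +0.0070 × 111300 × 0.706949 = 550.8 m.

ΔN = 401 m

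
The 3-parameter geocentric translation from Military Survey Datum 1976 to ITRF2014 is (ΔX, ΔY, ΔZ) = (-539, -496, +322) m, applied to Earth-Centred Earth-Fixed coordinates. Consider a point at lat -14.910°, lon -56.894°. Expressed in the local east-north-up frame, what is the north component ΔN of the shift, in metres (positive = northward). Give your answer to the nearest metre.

At φ = -14.910°, λ = -56.894°: sin φ = -0.257301, cos φ = 0.966331, sin λ = -0.837662, cos λ = 0.546190.
ΔN = −sin φ cos λ·ΔX − sin φ sin λ·ΔY + cos φ·ΔZ = −(-0.257301)(0.546190)(-539) − (-0.257301)(-0.837662)(-496) + (0.966331)(322) = 342.31 m.

ΔN = 342 m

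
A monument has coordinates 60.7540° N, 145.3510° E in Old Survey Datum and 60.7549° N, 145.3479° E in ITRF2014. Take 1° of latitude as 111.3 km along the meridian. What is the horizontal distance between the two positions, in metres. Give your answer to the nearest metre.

196 m

Δφ = 60.7549° − 60.7540° = +0.0009°; Δλ = 145.3479° − 145.3510° = -0.0031°.
ΔN = Δφ × 111300 = 100.2 m; ΔE = Δλ × 111300 × cos(60.7540°) = -0.0031 × 111300 × 0.488560 = -168.6 m.
Distance = √(ΔE² + ΔN²) = √((-168.6)² + 100.2²) = 196.1 m.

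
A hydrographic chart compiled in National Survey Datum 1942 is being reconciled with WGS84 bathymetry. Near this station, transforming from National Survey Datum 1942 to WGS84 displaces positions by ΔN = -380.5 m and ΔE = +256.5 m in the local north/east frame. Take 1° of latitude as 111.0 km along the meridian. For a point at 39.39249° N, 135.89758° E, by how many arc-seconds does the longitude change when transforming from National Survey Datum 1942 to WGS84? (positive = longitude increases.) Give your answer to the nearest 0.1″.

At latitude 39.39249°, cos φ = 0.772817.
1° of longitude at this latitude = 111.0 × cos φ = 85.78 km, so Δλ = 256.5 / 85782.7 = 0.0029901° = 10.764″.

Δλ = 10.8″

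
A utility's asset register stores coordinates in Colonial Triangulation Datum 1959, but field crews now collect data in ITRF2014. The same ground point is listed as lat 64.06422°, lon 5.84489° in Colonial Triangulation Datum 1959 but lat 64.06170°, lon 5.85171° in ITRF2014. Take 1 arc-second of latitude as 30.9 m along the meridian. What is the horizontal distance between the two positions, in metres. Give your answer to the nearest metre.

434 m

Δφ = 64.06170° − 64.06422° = -0.00252°; Δλ = 5.85171° − 5.84489° = +0.00682°.
1° of latitude = 3600 × 30.90 = 111240 m.
ΔN = Δφ × 111240 = -280.3 m; ΔE = Δλ × 111240 × cos(64.06422°) = +0.00682 × 111240 × 0.437363 = 331.8 m.
Distance = √(ΔE² + ΔN²) = √(331.8² + (-280.3)²) = 434.4 m.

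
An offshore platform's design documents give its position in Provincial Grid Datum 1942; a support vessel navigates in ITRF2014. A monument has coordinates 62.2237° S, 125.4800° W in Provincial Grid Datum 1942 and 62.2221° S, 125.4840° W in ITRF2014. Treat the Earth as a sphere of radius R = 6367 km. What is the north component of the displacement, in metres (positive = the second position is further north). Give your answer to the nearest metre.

Δφ = -62.2221° − -62.2237° = +0.0016°; Δλ = -125.4840° − -125.4800° = -0.0040°.
1° along a meridian = πR/180 = 111125 m.
ΔN = Δφ × 111125 = 177.8 m; ΔE = Δλ × 111125 × cos(-62.2237°) = -0.0040 × 111125 × 0.466021 = -207.1 m.

ΔN = 178 m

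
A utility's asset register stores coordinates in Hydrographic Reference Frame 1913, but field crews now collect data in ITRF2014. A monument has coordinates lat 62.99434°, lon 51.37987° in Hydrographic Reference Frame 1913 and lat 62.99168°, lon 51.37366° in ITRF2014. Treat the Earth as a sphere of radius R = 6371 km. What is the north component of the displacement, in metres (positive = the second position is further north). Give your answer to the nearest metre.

Δφ = 62.99168° − 62.99434° = -0.00266°; Δλ = 51.37366° − 51.37987° = -0.00621°.
1° along a meridian = πR/180 = 111195 m.
ΔN = Δφ × 111195 = -295.8 m; ΔE = Δλ × 111195 × cos(62.99434°) = -0.00621 × 111195 × 0.454079 = -313.6 m.

ΔN = -296 m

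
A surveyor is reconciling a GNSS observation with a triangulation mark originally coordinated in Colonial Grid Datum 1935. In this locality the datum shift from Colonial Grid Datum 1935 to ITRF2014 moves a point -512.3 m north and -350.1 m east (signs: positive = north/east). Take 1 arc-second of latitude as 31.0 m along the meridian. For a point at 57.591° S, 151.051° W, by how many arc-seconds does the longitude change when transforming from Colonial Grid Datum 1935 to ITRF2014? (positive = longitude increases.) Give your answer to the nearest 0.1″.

Δλ = -21.1″

At latitude -57.591°, cos φ = 0.535959.
1″ of longitude at this latitude = 31.00 × cos φ = 16.6147 m, so Δλ = -350.1 / 16.6147 = -21.072″.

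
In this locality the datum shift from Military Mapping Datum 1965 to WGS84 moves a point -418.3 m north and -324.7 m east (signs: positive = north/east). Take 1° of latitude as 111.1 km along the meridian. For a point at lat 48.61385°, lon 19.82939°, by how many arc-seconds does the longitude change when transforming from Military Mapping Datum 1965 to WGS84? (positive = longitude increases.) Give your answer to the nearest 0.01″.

Δλ = -15.91″

At latitude 48.61385°, cos φ = 0.661131.
1° of longitude at this latitude = 111.1 × cos φ = 73.45 km, so Δλ = -324.7 / 73451.6 = -0.0044206° = -15.914″.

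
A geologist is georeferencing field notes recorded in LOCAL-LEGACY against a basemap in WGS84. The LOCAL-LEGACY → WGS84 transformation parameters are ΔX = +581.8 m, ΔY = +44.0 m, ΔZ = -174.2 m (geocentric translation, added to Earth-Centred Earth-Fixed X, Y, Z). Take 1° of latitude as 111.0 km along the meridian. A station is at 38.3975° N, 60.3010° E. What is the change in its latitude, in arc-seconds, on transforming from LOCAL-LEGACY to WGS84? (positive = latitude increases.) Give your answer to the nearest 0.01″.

Δφ = -11.00″

sin φ = 0.621114, cos φ = 0.783721, sin λ = 0.868640, cos λ = 0.495444.
North component: ΔN = −sin φ cos λ·ΔX − sin φ sin λ·ΔY + cos φ·ΔZ = −(0.621114)(0.495444)(581.8) − (0.621114)(0.868640)(44.0) + (0.783721)(-174.2) = -339.30 m.
1° of latitude spans 111000 m, so Δφ = -339.30 / 111000 × 3600 = -11.004″.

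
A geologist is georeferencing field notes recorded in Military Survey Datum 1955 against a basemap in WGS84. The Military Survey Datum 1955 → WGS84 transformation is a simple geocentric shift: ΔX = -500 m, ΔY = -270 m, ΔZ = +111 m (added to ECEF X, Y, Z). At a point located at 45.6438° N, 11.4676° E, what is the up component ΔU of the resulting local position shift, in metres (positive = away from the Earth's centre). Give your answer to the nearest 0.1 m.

ΔU = -300.7 m

At φ = 45.6438°, λ = 11.4676°: sin φ = 0.715007, cos φ = 0.699117, sin λ = 0.198814, cos λ = 0.980037.
ΔU = cos φ cos λ·ΔX + cos φ sin λ·ΔY + sin φ·ΔZ = (0.699117)(0.980037)(-500) + (0.699117)(0.198814)(-270) + (0.715007)(111) = -300.74 m.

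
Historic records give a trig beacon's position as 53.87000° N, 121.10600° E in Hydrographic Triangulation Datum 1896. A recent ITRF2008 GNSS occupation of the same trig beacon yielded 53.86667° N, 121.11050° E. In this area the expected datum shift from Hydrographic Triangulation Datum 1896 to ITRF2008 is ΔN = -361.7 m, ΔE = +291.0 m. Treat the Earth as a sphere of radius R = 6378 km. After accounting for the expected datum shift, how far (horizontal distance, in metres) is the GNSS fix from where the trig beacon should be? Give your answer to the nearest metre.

10 m

Observed coordinate differences: Δφ = -0.00333°, Δλ = +0.00450°.
Converting to metres (1° lat = 111317 m, cos φ = 0.589619): observed ΔN = -370.7 m, observed ΔE = 295.4 m.
Subtracting the expected shift leaves a residual of -370.7 − (-361.7) = -9.0 m north and 295.4 − (291.0) = 4.4 m east.
Residual distance = √((-9.0)² + 4.4²) = 10.0 m.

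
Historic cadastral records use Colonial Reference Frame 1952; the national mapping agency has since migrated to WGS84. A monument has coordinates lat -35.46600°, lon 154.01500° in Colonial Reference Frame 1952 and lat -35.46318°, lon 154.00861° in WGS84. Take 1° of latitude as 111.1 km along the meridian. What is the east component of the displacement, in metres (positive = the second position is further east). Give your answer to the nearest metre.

Δφ = -35.46318° − -35.46600° = +0.00282°; Δλ = 154.00861° − 154.01500° = -0.00639°.
ΔN = Δφ × 111100 = 313.3 m; ΔE = Δλ × 111100 × cos(-35.46600°) = -0.00639 × 111100 × 0.814460 = -578.2 m.

ΔE = -578 m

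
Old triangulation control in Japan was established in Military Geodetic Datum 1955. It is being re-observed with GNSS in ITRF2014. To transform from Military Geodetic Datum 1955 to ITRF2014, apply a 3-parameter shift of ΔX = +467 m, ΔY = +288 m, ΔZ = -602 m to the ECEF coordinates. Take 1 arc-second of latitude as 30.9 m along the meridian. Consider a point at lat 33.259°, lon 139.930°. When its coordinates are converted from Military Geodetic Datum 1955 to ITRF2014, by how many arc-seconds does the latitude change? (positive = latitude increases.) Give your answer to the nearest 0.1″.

Δφ = -13.2″

sin φ = 0.548425, cos φ = 0.836200, sin λ = 0.643723, cos λ = -0.765259.
North component: ΔN = −sin φ cos λ·ΔX − sin φ sin λ·ΔY + cos φ·ΔZ = −(0.548425)(-0.765259)(467) − (0.548425)(0.643723)(288) + (0.836200)(-602) = -409.07 m.
1° of latitude spans 3600 × 30.90 = 111240 m, so Δφ = -409.07 / 111240 × 3600 = -13.239″.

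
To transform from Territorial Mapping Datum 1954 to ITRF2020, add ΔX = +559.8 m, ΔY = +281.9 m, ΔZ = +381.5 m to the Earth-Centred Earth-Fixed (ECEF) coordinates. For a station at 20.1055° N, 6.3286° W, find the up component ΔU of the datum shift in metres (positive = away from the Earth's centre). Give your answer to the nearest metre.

ΔU = 624 m

At φ = 20.1055°, λ = -6.3286°: sin φ = 0.343750, cos φ = 0.939061, sin λ = -0.110230, cos λ = 0.993906.
ΔU = cos φ cos λ·ΔX + cos φ sin λ·ΔY + sin φ·ΔZ = (0.939061)(0.993906)(559.8) + (0.939061)(-0.110230)(281.9) + (0.343750)(381.5) = 624.44 m.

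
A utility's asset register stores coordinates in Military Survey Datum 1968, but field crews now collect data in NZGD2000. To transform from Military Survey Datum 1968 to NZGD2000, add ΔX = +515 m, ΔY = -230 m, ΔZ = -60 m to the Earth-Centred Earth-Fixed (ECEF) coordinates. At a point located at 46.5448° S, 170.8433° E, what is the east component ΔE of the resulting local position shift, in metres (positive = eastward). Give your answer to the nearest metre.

At φ = -46.5448°, λ = 170.8433°: sin φ = -0.725912, cos φ = 0.687787, sin λ = 0.159135, cos λ = -0.987257.
ΔE = −sin λ·ΔX + cos λ·ΔY = −(0.159135)·(515) + (-0.987257)·(-230) = 145.11 m.

ΔE = 145 m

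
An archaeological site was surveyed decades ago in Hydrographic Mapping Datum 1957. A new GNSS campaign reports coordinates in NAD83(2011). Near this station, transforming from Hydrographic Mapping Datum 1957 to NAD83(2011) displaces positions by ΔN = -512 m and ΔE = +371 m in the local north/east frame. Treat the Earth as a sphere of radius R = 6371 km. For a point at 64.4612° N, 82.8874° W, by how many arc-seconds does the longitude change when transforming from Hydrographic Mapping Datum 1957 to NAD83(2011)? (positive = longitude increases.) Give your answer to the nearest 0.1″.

At latitude 64.4612°, cos φ = 0.431122.
One radian of longitude at latitude φ spans R cos φ, so Δλ = ΔE / (R cos φ) = 371.0 / (6371000 × 0.431122) = 1.3507e-04 rad = 27.861″.

Δλ = 27.9″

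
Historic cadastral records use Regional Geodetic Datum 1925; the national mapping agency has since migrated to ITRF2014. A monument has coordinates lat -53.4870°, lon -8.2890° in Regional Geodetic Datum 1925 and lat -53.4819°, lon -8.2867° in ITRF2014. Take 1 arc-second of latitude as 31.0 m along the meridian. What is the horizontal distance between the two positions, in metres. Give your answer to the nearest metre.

589 m

Δφ = -53.4819° − -53.4870° = +0.0051°; Δλ = -8.2867° − -8.2890° = +0.0023°.
1° of latitude = 3600 × 31.00 = 111600 m.
ΔN = Δφ × 111600 = 569.2 m; ΔE = Δλ × 111600 × cos(-53.4870°) = +0.0023 × 111600 × 0.595005 = 152.7 m.
Distance = √(ΔE² + ΔN²) = √(152.7² + 569.2²) = 589.3 m.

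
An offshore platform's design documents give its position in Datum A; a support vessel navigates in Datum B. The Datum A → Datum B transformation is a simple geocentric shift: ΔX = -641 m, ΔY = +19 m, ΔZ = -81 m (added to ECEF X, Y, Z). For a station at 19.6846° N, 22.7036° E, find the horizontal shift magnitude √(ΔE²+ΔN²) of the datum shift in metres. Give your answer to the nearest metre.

At φ = 19.6846°, λ = 22.7036°: sin φ = 0.336842, cos φ = 0.941561, sin λ = 0.385964, cos λ = 0.922514.
ΔE = −sin λ·ΔX + cos λ·ΔY = −(0.385964)·(-641) + (0.922514)·(19) = 264.93 m.
ΔN = −sin φ cos λ·ΔX − sin φ sin λ·ΔY + cos φ·ΔZ = −(0.336842)(0.922514)(-641) − (0.336842)(0.385964)(19) + (0.941561)(-81) = 120.45 m.
Horizontal magnitude = √(ΔE² + ΔN²) = √(264.93² + 120.45²) = 291.03 m.

291 m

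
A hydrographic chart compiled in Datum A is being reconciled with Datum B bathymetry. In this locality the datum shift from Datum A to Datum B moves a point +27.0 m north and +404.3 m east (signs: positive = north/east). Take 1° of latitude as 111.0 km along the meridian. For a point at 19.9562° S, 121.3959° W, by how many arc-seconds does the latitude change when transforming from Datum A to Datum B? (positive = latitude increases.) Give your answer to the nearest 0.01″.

1° of latitude = 111.0 km, so Δφ = 27.0 / 111000 = 0.0002432° = 0.876″.

Δφ = 0.88″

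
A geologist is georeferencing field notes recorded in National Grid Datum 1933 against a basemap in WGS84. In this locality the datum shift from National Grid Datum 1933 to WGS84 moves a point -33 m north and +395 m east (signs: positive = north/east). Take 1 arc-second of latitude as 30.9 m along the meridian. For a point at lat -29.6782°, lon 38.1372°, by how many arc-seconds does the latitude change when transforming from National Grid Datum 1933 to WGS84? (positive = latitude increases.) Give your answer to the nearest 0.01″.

1″ of latitude = 30.90 m, so Δφ = -33.0 / 30.90 = -1.068″.

Δφ = -1.07″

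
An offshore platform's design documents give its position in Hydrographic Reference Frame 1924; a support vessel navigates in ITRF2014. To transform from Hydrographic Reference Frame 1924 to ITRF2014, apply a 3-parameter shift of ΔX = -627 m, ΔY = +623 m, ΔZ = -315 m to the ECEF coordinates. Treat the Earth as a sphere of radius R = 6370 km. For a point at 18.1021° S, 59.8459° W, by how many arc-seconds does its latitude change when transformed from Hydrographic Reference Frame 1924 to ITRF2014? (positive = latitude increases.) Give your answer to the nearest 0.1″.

sin φ = -0.310711, cos φ = 0.950504, sin λ = -0.864677, cos λ = 0.502327.
North component: ΔN = −sin φ cos λ·ΔX − sin φ sin λ·ΔY + cos φ·ΔZ = −(-0.310711)(0.502327)(-627) − (-0.310711)(-0.864677)(623) + (0.950504)(-315) = -564.65 m.
1° of latitude spans πR/180 = 111177 m, so Δφ = -564.65 / 111177 × 3600 = -18.284″.

Δφ = -18.3″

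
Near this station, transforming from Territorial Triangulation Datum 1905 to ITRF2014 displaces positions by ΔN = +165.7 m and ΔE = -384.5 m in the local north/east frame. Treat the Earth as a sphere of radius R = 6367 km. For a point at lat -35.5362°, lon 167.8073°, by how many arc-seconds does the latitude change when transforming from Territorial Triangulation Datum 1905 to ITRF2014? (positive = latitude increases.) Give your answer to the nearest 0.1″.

On a sphere of radius R, 1 rad of latitude = R, so Δφ = ΔN / R = 165.7 / 6367000 = 2.6025e-05 rad = 5.368″.

Δφ = 5.4″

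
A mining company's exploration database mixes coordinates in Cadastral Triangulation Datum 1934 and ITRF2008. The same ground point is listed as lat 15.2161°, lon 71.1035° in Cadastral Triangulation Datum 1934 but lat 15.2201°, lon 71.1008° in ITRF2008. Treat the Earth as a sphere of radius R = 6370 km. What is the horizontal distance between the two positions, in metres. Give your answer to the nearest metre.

Δφ = 15.2201° − 15.2161° = +0.0040°; Δλ = 71.1008° − 71.1035° = -0.0027°.
1° along a meridian = πR/180 = 111177 m.
ΔN = Δφ × 111177 = 444.7 m; ΔE = Δλ × 111177 × cos(15.2161°) = -0.0027 × 111177 × 0.964943 = -289.7 m.
Distance = √(ΔE² + ΔN²) = √((-289.7)² + 444.7²) = 530.7 m.

531 m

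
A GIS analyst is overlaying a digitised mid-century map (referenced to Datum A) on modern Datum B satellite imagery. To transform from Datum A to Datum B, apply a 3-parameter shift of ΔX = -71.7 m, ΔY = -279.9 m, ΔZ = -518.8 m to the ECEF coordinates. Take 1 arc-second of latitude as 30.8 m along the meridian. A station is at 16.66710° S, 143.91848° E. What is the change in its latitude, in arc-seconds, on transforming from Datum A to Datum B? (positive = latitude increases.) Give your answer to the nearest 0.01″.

sin φ = -0.286810, cos φ = 0.957987, sin λ = 0.588936, cos λ = -0.808180.
North component: ΔN = −sin φ cos λ·ΔX − sin φ sin λ·ΔY + cos φ·ΔZ = −(-0.286810)(-0.808180)(-71.7) − (-0.286810)(0.588936)(-279.9) + (0.957987)(-518.8) = -527.66 m.
1° of latitude spans 3600 × 30.80 = 110880 m, so Δφ = -527.66 / 110880 × 3600 = -17.132″.

Δφ = -17.13″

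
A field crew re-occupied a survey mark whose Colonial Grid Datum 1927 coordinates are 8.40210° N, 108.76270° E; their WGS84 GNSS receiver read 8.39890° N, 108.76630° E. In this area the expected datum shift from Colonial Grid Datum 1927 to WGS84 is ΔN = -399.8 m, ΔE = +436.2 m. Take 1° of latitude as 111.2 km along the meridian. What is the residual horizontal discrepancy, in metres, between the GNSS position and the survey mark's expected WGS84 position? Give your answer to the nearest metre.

Observed coordinate differences: Δφ = -0.00320°, Δλ = +0.00360°.
Converting to metres (1° lat = 111200 m, cos φ = 0.989267): observed ΔN = -355.8 m, observed ΔE = 396.0 m.
Subtracting the expected shift leaves a residual of -355.8 − (-399.8) = 44.0 m north and 396.0 − (436.2) = -40.2 m east.
Residual distance = √(44.0² + (-40.2)²) = 59.6 m.

60 m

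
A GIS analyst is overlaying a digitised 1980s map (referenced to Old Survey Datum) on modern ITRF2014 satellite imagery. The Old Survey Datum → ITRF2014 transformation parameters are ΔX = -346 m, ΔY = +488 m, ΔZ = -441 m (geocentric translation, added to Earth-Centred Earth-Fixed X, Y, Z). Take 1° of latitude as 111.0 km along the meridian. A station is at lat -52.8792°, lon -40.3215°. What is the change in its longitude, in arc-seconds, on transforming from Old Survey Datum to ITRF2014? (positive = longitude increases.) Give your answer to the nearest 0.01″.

sin φ = -0.797365, cos φ = 0.603497, sin λ = -0.647076, cos λ = 0.762426.
East component: ΔE = −sin λ·ΔX + cos λ·ΔY = −(-0.647076)(-346) + (0.762426)(488) = 148.18 m.
1° of latitude spans 111000 m; at latitude φ, 1° of longitude spans that × cos φ = 66988.2 m, so Δλ = 148.18 / 66988.2 × 3600 = 7.963″.

Δλ = 7.96″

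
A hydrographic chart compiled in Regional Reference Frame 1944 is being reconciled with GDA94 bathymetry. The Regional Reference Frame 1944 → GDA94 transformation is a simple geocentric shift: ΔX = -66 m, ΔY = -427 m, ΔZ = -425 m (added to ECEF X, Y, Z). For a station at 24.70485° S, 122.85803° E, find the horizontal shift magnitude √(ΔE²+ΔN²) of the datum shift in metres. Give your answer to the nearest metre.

The local east axis at (φ, λ) is (−sin λ, cos λ, 0), so ΔE = −sin(122.85803°)·(-66) + cos(122.85803°)·(-427) = 287.11 m.
The local north axis is (−sin φ cos λ, −sin φ sin λ, cos φ), giving ΔN = 14.966 − 149.911 − 386.101 = -521.05 m.
Horizontal magnitude = √(ΔE² + ΔN²) = √(287.11² + (-521.05)²) = 594.91 m.

595 m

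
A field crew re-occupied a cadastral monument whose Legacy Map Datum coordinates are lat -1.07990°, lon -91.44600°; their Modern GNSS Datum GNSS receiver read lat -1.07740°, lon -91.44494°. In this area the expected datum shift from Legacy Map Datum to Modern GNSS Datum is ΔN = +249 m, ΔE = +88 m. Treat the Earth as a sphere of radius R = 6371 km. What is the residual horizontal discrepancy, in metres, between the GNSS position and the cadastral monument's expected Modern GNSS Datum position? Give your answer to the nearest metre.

42 m

Observed coordinate differences: Δφ = +0.00250°, Δλ = +0.00106°.
Converting to metres (1° lat = 111195 m, cos φ = 0.999822): observed ΔN = 278.0 m, observed ΔE = 117.8 m.
Subtracting the expected shift leaves a residual of 278.0 − (249) = 29.0 m north and 117.8 − (88) = 29.8 m east.
Residual distance = √(29.0² + 29.8²) = 41.6 m.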